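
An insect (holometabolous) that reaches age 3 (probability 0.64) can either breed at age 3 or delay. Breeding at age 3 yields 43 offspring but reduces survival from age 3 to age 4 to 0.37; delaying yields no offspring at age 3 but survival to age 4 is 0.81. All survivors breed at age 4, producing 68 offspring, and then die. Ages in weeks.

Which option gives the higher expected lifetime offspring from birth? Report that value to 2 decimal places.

43.62

breed at age 3: R₀ = 0.64 × (43 + 0.37 × 68) = 0.64 × 68.1600 = 43.6224
delay to age 4: R₀ = 0.64 × (0.81 × 68) = 0.64 × 55.0800 = 35.2512
Higher: breed at age 3 (43.6224).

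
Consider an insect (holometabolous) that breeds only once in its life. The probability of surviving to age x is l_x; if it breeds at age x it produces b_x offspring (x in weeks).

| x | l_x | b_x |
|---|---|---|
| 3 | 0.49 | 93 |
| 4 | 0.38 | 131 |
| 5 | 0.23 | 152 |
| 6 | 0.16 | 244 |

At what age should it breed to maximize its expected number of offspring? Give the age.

4

Expected offspring if breeding at age x = l_x × b_x:
  age 3: 0.49 × 93 = 45.570
  age 4: 0.38 × 131 = 49.780
  age 5: 0.23 × 152 = 34.960
  age 6: 0.16 × 244 = 39.040
Maximum at age 4 (49.780).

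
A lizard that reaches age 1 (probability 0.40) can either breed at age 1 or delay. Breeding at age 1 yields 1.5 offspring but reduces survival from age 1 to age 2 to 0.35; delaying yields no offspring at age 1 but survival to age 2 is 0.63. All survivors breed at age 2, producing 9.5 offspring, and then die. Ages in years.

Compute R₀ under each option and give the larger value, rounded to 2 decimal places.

2.39

breed at age 1: R₀ = 0.40 × (1.5 + 0.35 × 9.5) = 0.40 × 4.8250 = 1.9300
delay to age 2: R₀ = 0.40 × (0.63 × 9.5) = 0.40 × 5.9850 = 2.3940
Higher: delay to age 2 (2.3940).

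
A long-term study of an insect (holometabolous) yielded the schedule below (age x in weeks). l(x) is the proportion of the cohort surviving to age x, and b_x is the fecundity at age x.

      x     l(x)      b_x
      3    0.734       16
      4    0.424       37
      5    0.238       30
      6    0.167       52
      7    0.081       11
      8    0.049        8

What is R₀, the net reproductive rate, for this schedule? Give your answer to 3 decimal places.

44.539

R₀ = Σ l(x) b_x:
  age 3: 0.734 × 16 = 11.7440
  age 4: 0.424 × 37 = 15.6880
  age 5: 0.238 × 30 = 7.1400
  age 6: 0.167 × 52 = 8.6840
  age 7: 0.081 × 11 = 0.8910
  age 8: 0.049 × 8 = 0.3920
R₀ = 11.7440 + 15.6880 + 7.1400 + 8.6840 + 0.8910 + 0.3920 = 44.5390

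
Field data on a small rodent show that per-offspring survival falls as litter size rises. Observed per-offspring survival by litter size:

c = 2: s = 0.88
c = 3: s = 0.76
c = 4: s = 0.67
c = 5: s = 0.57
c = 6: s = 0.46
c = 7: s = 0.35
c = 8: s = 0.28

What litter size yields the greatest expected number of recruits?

Expected recruits = c × s(c):
  c=2: 2 × 0.88 = 1.760
  c=3: 3 × 0.76 = 2.280
  c=4: 4 × 0.67 = 2.680
  c=5: 5 × 0.57 = 2.850
  c=6: 6 × 0.46 = 2.760
  c=7: 7 × 0.35 = 2.450
  c=8: 8 × 0.28 = 2.240
Maximum at c = 5 (2.850 recruits).

5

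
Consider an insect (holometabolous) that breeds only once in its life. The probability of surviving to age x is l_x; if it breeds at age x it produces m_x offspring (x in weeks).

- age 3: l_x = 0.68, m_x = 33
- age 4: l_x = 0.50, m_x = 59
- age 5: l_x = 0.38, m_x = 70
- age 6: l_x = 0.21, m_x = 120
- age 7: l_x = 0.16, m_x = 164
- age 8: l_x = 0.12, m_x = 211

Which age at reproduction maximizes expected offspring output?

4

Expected offspring if breeding at age x = l_x × m_x:
  age 3: 0.68 × 33 = 22.440
  age 4: 0.50 × 59 = 29.500
  age 5: 0.38 × 70 = 26.600
  age 6: 0.21 × 120 = 25.200
  age 7: 0.16 × 164 = 26.240
  age 8: 0.12 × 211 = 25.320
Maximum at age 4 (29.500).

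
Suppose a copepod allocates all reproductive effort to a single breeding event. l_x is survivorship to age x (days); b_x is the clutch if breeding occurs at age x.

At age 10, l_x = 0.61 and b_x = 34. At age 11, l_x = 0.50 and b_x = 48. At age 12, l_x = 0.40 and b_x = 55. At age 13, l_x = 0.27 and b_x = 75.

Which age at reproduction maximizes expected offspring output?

Expected offspring if breeding at age x = l_x × b_x:
  age 10: 0.61 × 34 = 20.740
  age 11: 0.50 × 48 = 24.000
  age 12: 0.40 × 55 = 22.000
  age 13: 0.27 × 75 = 20.250
Maximum at age 11 (24.000).

11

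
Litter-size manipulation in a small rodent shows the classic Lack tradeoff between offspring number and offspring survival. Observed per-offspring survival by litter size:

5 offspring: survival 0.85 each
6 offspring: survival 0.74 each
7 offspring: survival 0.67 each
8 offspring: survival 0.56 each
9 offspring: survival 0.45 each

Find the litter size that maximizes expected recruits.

7

Expected recruits = c × s(c):
  c=5: 5 × 0.85 = 4.250
  c=6: 6 × 0.74 = 4.440
  c=7: 7 × 0.67 = 4.690
  c=8: 8 × 0.56 = 4.480
  c=9: 9 × 0.45 = 4.050
Maximum at c = 7 (4.690 recruits).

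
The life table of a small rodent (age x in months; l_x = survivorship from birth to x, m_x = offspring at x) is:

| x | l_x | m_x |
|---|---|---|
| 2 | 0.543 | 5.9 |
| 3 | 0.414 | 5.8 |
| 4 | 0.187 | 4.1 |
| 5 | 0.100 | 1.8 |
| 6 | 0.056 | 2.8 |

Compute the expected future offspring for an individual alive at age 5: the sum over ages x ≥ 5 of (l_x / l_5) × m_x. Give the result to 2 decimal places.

3.37

l_5 = 0.100. Conditional survival from age 5 to x is l_x / l_5.
  x=5: (0.100/0.100) × 1.8 = 1.8000
  x=6: (0.056/0.100) × 2.8 = 1.5680
Sum = 1.8000 + 1.5680 = 3.3680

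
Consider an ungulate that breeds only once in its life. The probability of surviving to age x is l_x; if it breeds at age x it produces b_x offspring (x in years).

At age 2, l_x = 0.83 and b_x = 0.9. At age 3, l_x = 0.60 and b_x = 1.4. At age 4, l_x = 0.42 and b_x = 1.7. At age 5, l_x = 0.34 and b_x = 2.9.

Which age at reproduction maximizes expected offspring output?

5

Expected offspring if breeding at age x = l_x × b_x:
  age 2: 0.83 × 0.9 = 0.747
  age 3: 0.60 × 1.4 = 0.840
  age 4: 0.42 × 1.7 = 0.714
  age 5: 0.34 × 2.9 = 0.986
Maximum at age 5 (0.986).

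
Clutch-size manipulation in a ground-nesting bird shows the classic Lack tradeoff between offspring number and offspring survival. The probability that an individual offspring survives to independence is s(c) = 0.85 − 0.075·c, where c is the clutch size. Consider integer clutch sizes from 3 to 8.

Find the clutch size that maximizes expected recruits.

Expected recruits = c × s(c):
  c=3: 3 × 0.625 = 1.875
  c=4: 4 × 0.550 = 2.200
  c=5: 5 × 0.475 = 2.375
  c=6: 6 × 0.400 = 2.400
  c=7: 7 × 0.325 = 2.275
  c=8: 8 × 0.250 = 2.000
Maximum at c = 6 (2.400 recruits).

6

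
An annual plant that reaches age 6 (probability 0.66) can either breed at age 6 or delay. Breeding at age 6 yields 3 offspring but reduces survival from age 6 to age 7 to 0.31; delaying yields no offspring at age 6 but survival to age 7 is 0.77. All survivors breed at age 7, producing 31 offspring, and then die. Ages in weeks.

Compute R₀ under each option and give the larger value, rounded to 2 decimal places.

breed at age 6: R₀ = 0.66 × (3 + 0.31 × 31) = 0.66 × 12.6100 = 8.3226
delay to age 7: R₀ = 0.66 × (0.77 × 31) = 0.66 × 23.8700 = 15.7542
Higher: delay to age 7 (15.7542).

15.75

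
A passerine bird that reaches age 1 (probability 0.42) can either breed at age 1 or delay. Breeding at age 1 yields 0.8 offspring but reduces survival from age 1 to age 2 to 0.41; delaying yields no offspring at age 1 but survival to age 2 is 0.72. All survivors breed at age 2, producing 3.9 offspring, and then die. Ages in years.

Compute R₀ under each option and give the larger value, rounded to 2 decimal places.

1.18

breed at age 1: R₀ = 0.42 × (0.8 + 0.41 × 3.9) = 0.42 × 2.3990 = 1.0076
delay to age 2: R₀ = 0.42 × (0.72 × 3.9) = 0.42 × 2.8080 = 1.1794
Higher: delay to age 2 (1.1794).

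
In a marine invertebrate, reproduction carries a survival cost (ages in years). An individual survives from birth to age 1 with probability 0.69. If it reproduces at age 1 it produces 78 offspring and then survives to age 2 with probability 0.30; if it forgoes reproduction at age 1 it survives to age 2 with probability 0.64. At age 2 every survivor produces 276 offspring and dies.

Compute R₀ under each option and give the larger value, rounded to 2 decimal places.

121.88

breed at age 1: R₀ = 0.69 × (78 + 0.30 × 276) = 0.69 × 160.8000 = 110.9520
delay to age 2: R₀ = 0.69 × (0.64 × 276) = 0.69 × 176.6400 = 121.8816
Higher: delay to age 2 (121.8816).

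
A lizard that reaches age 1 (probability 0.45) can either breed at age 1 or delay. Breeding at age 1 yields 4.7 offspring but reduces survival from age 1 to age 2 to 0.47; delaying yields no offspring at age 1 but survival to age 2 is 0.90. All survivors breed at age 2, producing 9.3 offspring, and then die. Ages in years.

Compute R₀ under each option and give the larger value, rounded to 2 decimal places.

breed at age 1: R₀ = 0.45 × (4.7 + 0.47 × 9.3) = 0.45 × 9.0710 = 4.0820
delay to age 2: R₀ = 0.45 × (0.90 × 9.3) = 0.45 × 8.3700 = 3.7665
Higher: breed at age 1 (4.0820).

4.08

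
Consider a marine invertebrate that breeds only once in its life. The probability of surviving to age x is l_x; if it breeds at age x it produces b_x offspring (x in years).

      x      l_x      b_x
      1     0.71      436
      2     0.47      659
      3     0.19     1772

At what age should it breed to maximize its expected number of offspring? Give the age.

Expected offspring if breeding at age x = l_x × b_x:
  age 1: 0.71 × 436 = 309.560
  age 2: 0.47 × 659 = 309.730
  age 3: 0.19 × 1772 = 336.680
Maximum at age 3 (336.680).

3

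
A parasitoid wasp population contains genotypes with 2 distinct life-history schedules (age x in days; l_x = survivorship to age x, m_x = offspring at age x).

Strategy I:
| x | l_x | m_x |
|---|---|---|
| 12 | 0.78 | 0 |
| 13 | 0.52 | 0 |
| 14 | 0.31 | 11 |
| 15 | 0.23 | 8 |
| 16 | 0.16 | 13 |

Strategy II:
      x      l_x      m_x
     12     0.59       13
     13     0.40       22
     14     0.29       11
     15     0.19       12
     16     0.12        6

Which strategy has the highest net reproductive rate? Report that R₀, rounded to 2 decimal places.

22.66

Strategy I: R₀ = 0.78×0 + 0.52×0 + 0.31×11 + 0.23×8 + 0.16×13 = 7.3300
Strategy II: R₀ = 0.59×13 + 0.40×22 + 0.29×11 + 0.19×12 + 0.12×6 = 22.6600
Highest R₀: strategy II with 22.6600.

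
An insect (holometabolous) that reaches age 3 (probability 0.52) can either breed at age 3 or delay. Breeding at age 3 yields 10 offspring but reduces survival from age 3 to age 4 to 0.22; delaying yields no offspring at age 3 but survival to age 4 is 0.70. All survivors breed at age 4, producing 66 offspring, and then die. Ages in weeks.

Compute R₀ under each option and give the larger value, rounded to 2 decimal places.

breed at age 3: R₀ = 0.52 × (10 + 0.22 × 66) = 0.52 × 24.5200 = 12.7504
delay to age 4: R₀ = 0.52 × (0.70 × 66) = 0.52 × 46.2000 = 24.0240
Higher: delay to age 4 (24.0240).

24.02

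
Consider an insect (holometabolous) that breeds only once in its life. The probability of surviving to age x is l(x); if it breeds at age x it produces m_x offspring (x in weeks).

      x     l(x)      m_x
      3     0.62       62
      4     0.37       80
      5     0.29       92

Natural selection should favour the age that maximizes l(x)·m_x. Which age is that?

3

Expected offspring if breeding at age x = l(x) × m_x:
  age 3: 0.62 × 62 = 38.440
  age 4: 0.37 × 80 = 29.600
  age 5: 0.29 × 92 = 26.680
Maximum at age 3 (38.440).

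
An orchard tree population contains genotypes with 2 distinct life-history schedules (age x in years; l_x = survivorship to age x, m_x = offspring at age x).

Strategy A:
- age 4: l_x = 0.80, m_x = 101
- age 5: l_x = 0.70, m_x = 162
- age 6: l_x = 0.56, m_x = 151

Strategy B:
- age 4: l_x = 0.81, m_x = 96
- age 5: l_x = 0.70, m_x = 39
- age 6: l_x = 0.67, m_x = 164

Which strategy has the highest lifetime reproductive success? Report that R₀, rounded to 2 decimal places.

278.76

Strategy A: R₀ = 0.80×101 + 0.70×162 + 0.56×151 = 278.7600
Strategy B: R₀ = 0.81×96 + 0.70×39 + 0.67×164 = 214.9400
Highest R₀: strategy A with 278.7600.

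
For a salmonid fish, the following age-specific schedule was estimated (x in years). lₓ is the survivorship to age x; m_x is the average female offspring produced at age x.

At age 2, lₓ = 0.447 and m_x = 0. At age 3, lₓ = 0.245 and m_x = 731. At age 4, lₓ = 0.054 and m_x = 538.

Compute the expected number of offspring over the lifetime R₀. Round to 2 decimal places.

R₀ = Σ lₓ m_x:
  age 2: 0.447 × 0 = 0.0000
  age 3: 0.245 × 731 = 179.0950
  age 4: 0.054 × 538 = 29.0520
R₀ = 0.0000 + 179.0950 + 29.0520 = 208.1470

208.15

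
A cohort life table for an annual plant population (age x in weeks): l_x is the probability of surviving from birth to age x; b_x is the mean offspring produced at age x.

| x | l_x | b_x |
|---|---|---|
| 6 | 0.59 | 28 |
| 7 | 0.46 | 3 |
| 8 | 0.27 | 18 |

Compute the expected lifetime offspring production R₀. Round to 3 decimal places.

22.760

R₀ = Σ l_x b_x:
  age 6: 0.59 × 28 = 16.5200
  age 7: 0.46 × 3 = 1.3800
  age 8: 0.27 × 18 = 4.8600
R₀ = 16.5200 + 1.3800 + 4.8600 = 22.7600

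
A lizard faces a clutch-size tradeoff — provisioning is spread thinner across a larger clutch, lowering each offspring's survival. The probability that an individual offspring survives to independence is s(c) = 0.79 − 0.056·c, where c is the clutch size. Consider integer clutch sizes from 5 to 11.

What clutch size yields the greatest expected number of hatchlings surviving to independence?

Expected hatchlings surviving to independence = c × s(c):
  c=5: 5 × 0.510 = 2.550
  c=6: 6 × 0.454 = 2.724
  c=7: 7 × 0.398 = 2.786
  c=8: 8 × 0.342 = 2.736
  c=9: 9 × 0.286 = 2.574
  c=10: 10 × 0.230 = 2.300
  c=11: 11 × 0.174 = 1.914
Maximum at c = 7 (2.786 hatchlings surviving to independence).

7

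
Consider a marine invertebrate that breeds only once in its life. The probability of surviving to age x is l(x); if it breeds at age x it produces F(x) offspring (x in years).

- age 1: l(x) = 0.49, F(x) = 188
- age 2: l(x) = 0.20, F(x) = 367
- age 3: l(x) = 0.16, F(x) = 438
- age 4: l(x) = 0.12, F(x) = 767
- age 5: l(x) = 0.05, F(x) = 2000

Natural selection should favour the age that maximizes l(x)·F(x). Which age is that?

Expected offspring if breeding at age x = l(x) × F(x):
  age 1: 0.49 × 188 = 92.120
  age 2: 0.20 × 367 = 73.400
  age 3: 0.16 × 438 = 70.080
  age 4: 0.12 × 767 = 92.040
  age 5: 0.05 × 2000 = 100.000
Maximum at age 5 (100.000).

5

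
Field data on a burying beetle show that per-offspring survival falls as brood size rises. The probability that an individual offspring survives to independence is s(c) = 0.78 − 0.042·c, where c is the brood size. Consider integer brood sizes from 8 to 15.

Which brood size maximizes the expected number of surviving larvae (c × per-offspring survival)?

Expected surviving larvae = c × s(c):
  c=8: 8 × 0.444 = 3.552
  c=9: 9 × 0.402 = 3.618
  c=10: 10 × 0.360 = 3.600
  c=11: 11 × 0.318 = 3.498
  c=12: 12 × 0.276 = 3.312
  c=13: 13 × 0.234 = 3.042
  c=14: 14 × 0.192 = 2.688
  c=15: 15 × 0.150 = 2.250
Maximum at c = 9 (3.618 surviving larvae).

9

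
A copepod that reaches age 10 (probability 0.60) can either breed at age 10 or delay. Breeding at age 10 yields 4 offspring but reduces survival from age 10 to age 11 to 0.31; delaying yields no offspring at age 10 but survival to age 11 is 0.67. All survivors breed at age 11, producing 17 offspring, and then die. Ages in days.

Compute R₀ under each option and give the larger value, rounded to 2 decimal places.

6.83

breed at age 10: R₀ = 0.60 × (4 + 0.31 × 17) = 0.60 × 9.2700 = 5.5620
delay to age 11: R₀ = 0.60 × (0.67 × 17) = 0.60 × 11.3900 = 6.8340
Higher: delay to age 11 (6.8340).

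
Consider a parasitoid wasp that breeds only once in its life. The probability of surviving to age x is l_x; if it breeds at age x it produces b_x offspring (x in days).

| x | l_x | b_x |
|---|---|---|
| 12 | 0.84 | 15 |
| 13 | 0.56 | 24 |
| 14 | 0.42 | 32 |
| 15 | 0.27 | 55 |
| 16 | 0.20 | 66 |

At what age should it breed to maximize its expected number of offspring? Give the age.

15

Expected offspring if breeding at age x = l_x × b_x:
  age 12: 0.84 × 15 = 12.600
  age 13: 0.56 × 24 = 13.440
  age 14: 0.42 × 32 = 13.440
  age 15: 0.27 × 55 = 14.850
  age 16: 0.20 × 66 = 13.200
Maximum at age 15 (14.850).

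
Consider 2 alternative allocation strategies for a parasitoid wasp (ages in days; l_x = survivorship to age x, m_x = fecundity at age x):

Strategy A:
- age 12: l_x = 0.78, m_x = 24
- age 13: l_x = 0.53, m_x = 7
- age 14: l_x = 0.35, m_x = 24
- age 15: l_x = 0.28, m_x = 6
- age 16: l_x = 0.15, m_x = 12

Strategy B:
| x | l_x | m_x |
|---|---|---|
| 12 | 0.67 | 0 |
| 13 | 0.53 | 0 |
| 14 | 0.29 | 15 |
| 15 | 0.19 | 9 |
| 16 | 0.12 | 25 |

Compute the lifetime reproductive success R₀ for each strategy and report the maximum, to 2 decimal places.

34.31

Strategy A: R₀ = 0.78×24 + 0.53×7 + 0.35×24 + 0.28×6 + 0.15×12 = 34.3100
Strategy B: R₀ = 0.67×0 + 0.53×0 + 0.29×15 + 0.19×9 + 0.12×25 = 9.0600
Highest R₀: strategy A with 34.3100.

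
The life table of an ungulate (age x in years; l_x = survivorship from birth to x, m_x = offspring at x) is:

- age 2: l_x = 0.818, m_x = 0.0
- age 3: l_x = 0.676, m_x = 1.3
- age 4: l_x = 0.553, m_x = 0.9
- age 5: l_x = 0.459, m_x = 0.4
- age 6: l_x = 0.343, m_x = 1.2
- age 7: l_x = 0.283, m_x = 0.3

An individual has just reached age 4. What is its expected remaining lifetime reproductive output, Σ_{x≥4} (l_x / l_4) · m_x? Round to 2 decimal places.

2.13

l_4 = 0.553. Conditional survival from age 4 to x is l_x / l_4.
  x=4: (0.553/0.553) × 0.9 = 0.9000
  x=5: (0.459/0.553) × 0.4 = 0.3320
  x=6: (0.343/0.553) × 1.2 = 0.7443
  x=7: (0.283/0.553) × 0.3 = 0.1535
Sum = 0.9000 + 0.3320 + 0.7443 + 0.1535 = 2.1298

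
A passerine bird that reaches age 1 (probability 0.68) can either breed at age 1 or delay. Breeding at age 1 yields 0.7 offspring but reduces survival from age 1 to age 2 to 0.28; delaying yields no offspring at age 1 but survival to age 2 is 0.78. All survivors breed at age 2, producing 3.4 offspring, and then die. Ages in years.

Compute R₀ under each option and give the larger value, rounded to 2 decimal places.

1.80

breed at age 1: R₀ = 0.68 × (0.7 + 0.28 × 3.4) = 0.68 × 1.6520 = 1.1234
delay to age 2: R₀ = 0.68 × (0.78 × 3.4) = 0.68 × 2.6520 = 1.8034
Higher: delay to age 2 (1.8034).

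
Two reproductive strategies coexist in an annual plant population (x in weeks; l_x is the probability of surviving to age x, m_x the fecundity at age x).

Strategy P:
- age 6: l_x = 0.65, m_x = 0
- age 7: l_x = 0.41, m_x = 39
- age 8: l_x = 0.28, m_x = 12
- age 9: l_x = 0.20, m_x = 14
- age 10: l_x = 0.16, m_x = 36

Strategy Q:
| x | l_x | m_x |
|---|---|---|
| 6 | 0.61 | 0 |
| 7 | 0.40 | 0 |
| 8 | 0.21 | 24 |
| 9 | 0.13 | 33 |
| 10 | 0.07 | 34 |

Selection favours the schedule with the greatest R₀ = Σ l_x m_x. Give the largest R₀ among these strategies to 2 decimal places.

Strategy P: R₀ = 0.65×0 + 0.41×39 + 0.28×12 + 0.20×14 + 0.16×36 = 27.9100
Strategy Q: R₀ = 0.61×0 + 0.40×0 + 0.21×24 + 0.13×33 + 0.07×34 = 11.7100
Highest R₀: strategy P with 27.9100.

27.91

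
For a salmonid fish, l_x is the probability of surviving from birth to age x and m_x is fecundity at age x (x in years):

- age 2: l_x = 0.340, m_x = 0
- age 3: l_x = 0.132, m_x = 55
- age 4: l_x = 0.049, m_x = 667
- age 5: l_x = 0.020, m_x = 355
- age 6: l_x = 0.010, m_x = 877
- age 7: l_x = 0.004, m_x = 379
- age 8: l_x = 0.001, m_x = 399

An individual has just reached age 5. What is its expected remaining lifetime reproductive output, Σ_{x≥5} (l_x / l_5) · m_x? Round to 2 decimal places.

l_5 = 0.020. Conditional survival from age 5 to x is l_x / l_5.
  x=5: (0.020/0.020) × 355 = 355.0000
  x=6: (0.010/0.020) × 877 = 438.5000
  x=7: (0.004/0.020) × 379 = 75.8000
  x=8: (0.001/0.020) × 399 = 19.9500
Sum = 355.0000 + 438.5000 + 75.8000 + 19.9500 = 889.2500

889.25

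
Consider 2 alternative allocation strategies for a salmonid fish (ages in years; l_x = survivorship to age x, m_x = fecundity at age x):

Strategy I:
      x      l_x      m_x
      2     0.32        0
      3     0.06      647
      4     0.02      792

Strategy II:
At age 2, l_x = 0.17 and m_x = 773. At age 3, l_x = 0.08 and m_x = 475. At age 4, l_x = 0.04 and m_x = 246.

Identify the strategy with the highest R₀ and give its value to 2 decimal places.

Strategy I: R₀ = 0.32×0 + 0.06×647 + 0.02×792 = 54.6600
Strategy II: R₀ = 0.17×773 + 0.08×475 + 0.04×246 = 179.2500
Highest R₀: strategy II with 179.2500.

179.25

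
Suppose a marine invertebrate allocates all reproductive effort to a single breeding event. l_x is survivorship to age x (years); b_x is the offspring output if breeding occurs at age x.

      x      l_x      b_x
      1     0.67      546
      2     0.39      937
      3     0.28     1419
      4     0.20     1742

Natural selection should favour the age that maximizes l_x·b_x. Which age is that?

3

Expected offspring if breeding at age x = l_x × b_x:
  age 1: 0.67 × 546 = 365.820
  age 2: 0.39 × 937 = 365.430
  age 3: 0.28 × 1419 = 397.320
  age 4: 0.20 × 1742 = 348.400
Maximum at age 3 (397.320).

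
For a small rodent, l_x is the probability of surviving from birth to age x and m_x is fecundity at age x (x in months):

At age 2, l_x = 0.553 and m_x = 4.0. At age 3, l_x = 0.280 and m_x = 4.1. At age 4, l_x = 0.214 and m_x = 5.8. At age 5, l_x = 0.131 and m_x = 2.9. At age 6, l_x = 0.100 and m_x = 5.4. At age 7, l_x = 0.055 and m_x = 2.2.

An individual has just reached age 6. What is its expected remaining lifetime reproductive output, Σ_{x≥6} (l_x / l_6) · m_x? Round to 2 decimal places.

l_6 = 0.100. Conditional survival from age 6 to x is l_x / l_6.
  x=6: (0.100/0.100) × 5.4 = 5.4000
  x=7: (0.055/0.100) × 2.2 = 1.2100
Sum = 5.4000 + 1.2100 = 6.6100

6.61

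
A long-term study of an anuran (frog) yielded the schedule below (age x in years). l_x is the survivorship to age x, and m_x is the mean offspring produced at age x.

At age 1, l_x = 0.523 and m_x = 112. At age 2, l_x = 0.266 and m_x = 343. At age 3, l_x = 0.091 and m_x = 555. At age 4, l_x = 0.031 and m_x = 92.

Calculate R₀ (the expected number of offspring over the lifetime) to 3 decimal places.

203.171

R₀ = Σ l_x m_x:
  age 1: 0.523 × 112 = 58.5760
  age 2: 0.266 × 343 = 91.2380
  age 3: 0.091 × 555 = 50.5050
  age 4: 0.031 × 92 = 2.8520
R₀ = 58.5760 + 91.2380 + 50.5050 + 2.8520 = 203.1710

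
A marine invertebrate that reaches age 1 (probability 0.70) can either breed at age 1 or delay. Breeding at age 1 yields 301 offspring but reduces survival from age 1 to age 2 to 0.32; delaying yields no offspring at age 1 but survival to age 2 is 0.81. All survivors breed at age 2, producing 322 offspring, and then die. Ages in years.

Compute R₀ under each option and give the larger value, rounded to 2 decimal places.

breed at age 1: R₀ = 0.70 × (301 + 0.32 × 322) = 0.70 × 404.0400 = 282.8280
delay to age 2: R₀ = 0.70 × (0.81 × 322) = 0.70 × 260.8200 = 182.5740
Higher: breed at age 1 (282.8280).

282.83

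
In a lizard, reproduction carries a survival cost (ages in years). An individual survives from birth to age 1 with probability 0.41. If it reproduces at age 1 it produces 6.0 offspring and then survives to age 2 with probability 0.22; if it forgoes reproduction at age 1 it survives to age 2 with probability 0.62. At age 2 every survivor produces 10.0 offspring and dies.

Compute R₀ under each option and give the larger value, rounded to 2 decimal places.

3.36

breed at age 1: R₀ = 0.41 × (6.0 + 0.22 × 10.0) = 0.41 × 8.2000 = 3.3620
delay to age 2: R₀ = 0.41 × (0.62 × 10.0) = 0.41 × 6.2000 = 2.5420
Higher: breed at age 1 (3.3620).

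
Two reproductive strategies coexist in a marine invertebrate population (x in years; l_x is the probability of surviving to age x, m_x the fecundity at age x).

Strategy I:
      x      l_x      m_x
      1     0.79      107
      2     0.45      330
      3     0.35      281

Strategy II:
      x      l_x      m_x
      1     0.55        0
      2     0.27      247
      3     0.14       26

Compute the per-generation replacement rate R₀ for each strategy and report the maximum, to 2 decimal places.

331.38

Strategy I: R₀ = 0.79×107 + 0.45×330 + 0.35×281 = 331.3800
Strategy II: R₀ = 0.55×0 + 0.27×247 + 0.14×26 = 70.3300
Highest R₀: strategy I with 331.3800.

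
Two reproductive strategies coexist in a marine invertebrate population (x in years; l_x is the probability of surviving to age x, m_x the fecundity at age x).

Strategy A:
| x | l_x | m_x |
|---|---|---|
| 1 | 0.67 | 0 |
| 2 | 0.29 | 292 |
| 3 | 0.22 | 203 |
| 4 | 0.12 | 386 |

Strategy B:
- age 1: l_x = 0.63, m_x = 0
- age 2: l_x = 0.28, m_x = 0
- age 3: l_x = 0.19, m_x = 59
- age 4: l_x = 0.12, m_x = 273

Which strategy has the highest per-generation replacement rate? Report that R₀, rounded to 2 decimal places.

Strategy A: R₀ = 0.67×0 + 0.29×292 + 0.22×203 + 0.12×386 = 175.6600
Strategy B: R₀ = 0.63×0 + 0.28×0 + 0.19×59 + 0.12×273 = 43.9700
Highest R₀: strategy A with 175.6600.

175.66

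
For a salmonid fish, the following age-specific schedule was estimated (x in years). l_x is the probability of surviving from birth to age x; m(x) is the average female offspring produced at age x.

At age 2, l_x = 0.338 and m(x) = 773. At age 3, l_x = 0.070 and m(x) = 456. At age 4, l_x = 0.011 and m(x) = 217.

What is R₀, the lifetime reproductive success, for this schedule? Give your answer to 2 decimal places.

295.58

R₀ = Σ l_x m(x):
  age 2: 0.338 × 773 = 261.2740
  age 3: 0.070 × 456 = 31.9200
  age 4: 0.011 × 217 = 2.3870
R₀ = 261.2740 + 31.9200 + 2.3870 = 295.5810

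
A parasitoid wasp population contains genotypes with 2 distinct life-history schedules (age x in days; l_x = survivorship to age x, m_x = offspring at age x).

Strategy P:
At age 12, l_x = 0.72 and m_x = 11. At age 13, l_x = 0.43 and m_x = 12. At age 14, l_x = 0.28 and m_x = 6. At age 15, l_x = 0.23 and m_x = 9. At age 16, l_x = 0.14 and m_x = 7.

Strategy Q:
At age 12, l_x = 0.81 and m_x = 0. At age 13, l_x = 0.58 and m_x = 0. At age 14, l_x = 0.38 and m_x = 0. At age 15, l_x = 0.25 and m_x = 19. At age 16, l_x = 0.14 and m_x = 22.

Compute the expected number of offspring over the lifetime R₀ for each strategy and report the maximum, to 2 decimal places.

17.81

Strategy P: R₀ = 0.72×11 + 0.43×12 + 0.28×6 + 0.23×9 + 0.14×7 = 17.8100
Strategy Q: R₀ = 0.81×0 + 0.58×0 + 0.38×0 + 0.25×19 + 0.14×22 = 7.8300
Highest R₀: strategy P with 17.8100.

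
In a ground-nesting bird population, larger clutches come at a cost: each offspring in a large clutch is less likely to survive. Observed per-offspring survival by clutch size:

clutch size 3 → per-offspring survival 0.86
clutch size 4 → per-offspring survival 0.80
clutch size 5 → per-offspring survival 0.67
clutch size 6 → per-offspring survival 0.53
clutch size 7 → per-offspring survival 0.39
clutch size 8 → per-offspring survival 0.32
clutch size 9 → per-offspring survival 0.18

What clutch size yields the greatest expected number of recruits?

5

Expected recruits = c × s(c):
  c=3: 3 × 0.86 = 2.580
  c=4: 4 × 0.80 = 3.200
  c=5: 5 × 0.67 = 3.350
  c=6: 6 × 0.53 = 3.180
  c=7: 7 × 0.39 = 2.730
  c=8: 8 × 0.32 = 2.560
  c=9: 9 × 0.18 = 1.620
Maximum at c = 5 (3.350 recruits).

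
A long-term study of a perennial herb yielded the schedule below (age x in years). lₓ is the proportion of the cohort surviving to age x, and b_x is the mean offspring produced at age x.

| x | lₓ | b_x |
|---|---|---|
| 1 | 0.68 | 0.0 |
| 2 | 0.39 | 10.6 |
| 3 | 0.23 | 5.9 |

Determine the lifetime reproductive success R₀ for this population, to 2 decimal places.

5.49

R₀ = Σ lₓ b_x:
  age 1: 0.68 × 0.0 = 0.0000
  age 2: 0.39 × 10.6 = 4.1340
  age 3: 0.23 × 5.9 = 1.3570
R₀ = 0.0000 + 4.1340 + 1.3570 = 5.4910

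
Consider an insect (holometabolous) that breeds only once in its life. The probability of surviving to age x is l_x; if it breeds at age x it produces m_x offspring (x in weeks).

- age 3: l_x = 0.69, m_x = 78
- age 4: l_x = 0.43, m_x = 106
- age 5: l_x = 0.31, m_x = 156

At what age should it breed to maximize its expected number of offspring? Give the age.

3

Expected offspring if breeding at age x = l_x × m_x:
  age 3: 0.69 × 78 = 53.820
  age 4: 0.43 × 106 = 45.580
  age 5: 0.31 × 156 = 48.360
Maximum at age 3 (53.820).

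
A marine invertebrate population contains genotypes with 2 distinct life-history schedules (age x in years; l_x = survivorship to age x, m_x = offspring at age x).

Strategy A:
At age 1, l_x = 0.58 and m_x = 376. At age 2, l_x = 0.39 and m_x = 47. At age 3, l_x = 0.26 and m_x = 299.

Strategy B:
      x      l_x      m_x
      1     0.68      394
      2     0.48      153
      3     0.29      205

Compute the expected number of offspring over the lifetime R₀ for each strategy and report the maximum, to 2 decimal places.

400.81

Strategy A: R₀ = 0.58×376 + 0.39×47 + 0.26×299 = 314.1500
Strategy B: R₀ = 0.68×394 + 0.48×153 + 0.29×205 = 400.8100
Highest R₀: strategy B with 400.8100.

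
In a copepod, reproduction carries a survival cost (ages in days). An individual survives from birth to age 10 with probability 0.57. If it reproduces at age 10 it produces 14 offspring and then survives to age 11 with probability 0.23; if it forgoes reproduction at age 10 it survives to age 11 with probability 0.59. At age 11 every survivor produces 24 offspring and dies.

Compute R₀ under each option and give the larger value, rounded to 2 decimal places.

breed at age 10: R₀ = 0.57 × (14 + 0.23 × 24) = 0.57 × 19.5200 = 11.1264
delay to age 11: R₀ = 0.57 × (0.59 × 24) = 0.57 × 14.1600 = 8.0712
Higher: breed at age 10 (11.1264).

11.13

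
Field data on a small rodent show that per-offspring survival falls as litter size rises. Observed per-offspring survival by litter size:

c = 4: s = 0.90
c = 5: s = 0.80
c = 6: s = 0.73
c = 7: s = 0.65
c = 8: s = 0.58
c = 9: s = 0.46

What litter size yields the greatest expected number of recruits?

8

Expected recruits = c × s(c):
  c=4: 4 × 0.90 = 3.600
  c=5: 5 × 0.80 = 4.000
  c=6: 6 × 0.73 = 4.380
  c=7: 7 × 0.65 = 4.550
  c=8: 8 × 0.58 = 4.640
  c=9: 9 × 0.46 = 4.140
Maximum at c = 8 (4.640 recruits).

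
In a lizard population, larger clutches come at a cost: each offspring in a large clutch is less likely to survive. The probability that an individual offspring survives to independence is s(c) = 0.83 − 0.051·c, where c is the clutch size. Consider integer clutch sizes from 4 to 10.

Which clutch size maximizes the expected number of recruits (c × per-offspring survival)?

Expected recruits = c × s(c):
  c=4: 4 × 0.626 = 2.504
  c=5: 5 × 0.575 = 2.875
  c=6: 6 × 0.524 = 3.144
  c=7: 7 × 0.473 = 3.311
  c=8: 8 × 0.422 = 3.376
  c=9: 9 × 0.371 = 3.339
  c=10: 10 × 0.320 = 3.200
Maximum at c = 8 (3.376 recruits).

8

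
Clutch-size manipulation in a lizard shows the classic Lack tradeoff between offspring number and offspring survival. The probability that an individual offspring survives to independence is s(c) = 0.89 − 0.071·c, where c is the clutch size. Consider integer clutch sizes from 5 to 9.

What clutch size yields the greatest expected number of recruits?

Expected recruits = c × s(c):
  c=5: 5 × 0.535 = 2.675
  c=6: 6 × 0.464 = 2.784
  c=7: 7 × 0.393 = 2.751
  c=8: 8 × 0.322 = 2.576
  c=9: 9 × 0.251 = 2.259
Maximum at c = 6 (2.784 recruits).

6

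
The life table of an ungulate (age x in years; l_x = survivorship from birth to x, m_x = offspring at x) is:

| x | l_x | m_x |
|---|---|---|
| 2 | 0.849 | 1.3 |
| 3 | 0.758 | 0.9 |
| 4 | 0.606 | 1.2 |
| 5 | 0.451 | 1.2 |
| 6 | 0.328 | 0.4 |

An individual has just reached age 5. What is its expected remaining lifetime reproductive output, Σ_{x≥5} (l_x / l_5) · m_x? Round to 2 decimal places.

1.49

l_5 = 0.451. Conditional survival from age 5 to x is l_x / l_5.
  x=5: (0.451/0.451) × 1.2 = 1.2000
  x=6: (0.328/0.451) × 0.4 = 0.2909
Sum = 1.2000 + 0.2909 = 1.4909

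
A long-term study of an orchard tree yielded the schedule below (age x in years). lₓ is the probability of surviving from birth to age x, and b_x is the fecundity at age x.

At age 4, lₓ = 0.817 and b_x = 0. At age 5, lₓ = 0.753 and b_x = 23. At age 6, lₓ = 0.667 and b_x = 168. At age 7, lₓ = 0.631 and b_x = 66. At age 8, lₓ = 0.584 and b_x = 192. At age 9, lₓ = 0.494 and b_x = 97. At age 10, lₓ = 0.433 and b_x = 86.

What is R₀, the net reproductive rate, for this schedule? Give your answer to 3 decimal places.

R₀ = Σ lₓ b_x:
  age 4: 0.817 × 0 = 0.0000
  age 5: 0.753 × 23 = 17.3190
  age 6: 0.667 × 168 = 112.0560
  age 7: 0.631 × 66 = 41.6460
  age 8: 0.584 × 192 = 112.1280
  age 9: 0.494 × 97 = 47.9180
  age 10: 0.433 × 86 = 37.2380
R₀ = 0.0000 + 17.3190 + 112.0560 + 41.6460 + 112.1280 + 47.9180 + 37.2380 = 368.3050

368.305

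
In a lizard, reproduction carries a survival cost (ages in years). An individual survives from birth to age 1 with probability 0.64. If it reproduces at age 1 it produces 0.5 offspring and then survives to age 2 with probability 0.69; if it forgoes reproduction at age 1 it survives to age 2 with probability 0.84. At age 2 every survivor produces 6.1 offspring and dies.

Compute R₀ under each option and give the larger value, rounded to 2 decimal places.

3.28

breed at age 1: R₀ = 0.64 × (0.5 + 0.69 × 6.1) = 0.64 × 4.7090 = 3.0138
delay to age 2: R₀ = 0.64 × (0.84 × 6.1) = 0.64 × 5.1240 = 3.2794
Higher: delay to age 2 (3.2794).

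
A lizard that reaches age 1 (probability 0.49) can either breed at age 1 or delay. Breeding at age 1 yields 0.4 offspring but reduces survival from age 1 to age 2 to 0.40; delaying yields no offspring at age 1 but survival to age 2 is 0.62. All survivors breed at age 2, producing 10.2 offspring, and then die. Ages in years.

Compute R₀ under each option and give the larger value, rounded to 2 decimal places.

3.10

breed at age 1: R₀ = 0.49 × (0.4 + 0.40 × 10.2) = 0.49 × 4.4800 = 2.1952
delay to age 2: R₀ = 0.49 × (0.62 × 10.2) = 0.49 × 6.3240 = 3.0988
Higher: delay to age 2 (3.0988).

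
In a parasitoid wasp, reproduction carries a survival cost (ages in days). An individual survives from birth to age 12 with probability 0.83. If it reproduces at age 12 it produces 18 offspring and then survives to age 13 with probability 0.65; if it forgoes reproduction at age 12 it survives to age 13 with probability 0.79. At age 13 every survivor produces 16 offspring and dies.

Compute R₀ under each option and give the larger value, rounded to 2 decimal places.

23.57

breed at age 12: R₀ = 0.83 × (18 + 0.65 × 16) = 0.83 × 28.4000 = 23.5720
delay to age 13: R₀ = 0.83 × (0.79 × 16) = 0.83 × 12.6400 = 10.4912
Higher: breed at age 12 (23.5720).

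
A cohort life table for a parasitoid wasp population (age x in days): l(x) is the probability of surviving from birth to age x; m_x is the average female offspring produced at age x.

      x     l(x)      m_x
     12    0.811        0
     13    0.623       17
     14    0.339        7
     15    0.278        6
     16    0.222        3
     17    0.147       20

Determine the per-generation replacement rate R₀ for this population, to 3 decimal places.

18.238

R₀ = Σ l(x) m_x:
  age 12: 0.811 × 0 = 0.0000
  age 13: 0.623 × 17 = 10.5910
  age 14: 0.339 × 7 = 2.3730
  age 15: 0.278 × 6 = 1.6680
  age 16: 0.222 × 3 = 0.6660
  age 17: 0.147 × 20 = 2.9400
R₀ = 0.0000 + 10.5910 + 2.3730 + 1.6680 + 0.6660 + 2.9400 = 18.2380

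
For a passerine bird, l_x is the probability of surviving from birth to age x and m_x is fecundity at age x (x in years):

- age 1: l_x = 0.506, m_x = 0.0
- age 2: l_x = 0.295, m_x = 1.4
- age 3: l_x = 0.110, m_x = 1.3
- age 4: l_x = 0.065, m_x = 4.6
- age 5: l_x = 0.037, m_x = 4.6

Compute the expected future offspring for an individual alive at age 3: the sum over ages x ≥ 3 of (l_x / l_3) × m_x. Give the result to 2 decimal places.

l_3 = 0.110. Conditional survival from age 3 to x is l_x / l_3.
  x=3: (0.110/0.110) × 1.3 = 1.3000
  x=4: (0.065/0.110) × 4.6 = 2.7182
  x=5: (0.037/0.110) × 4.6 = 1.5473
Sum = 1.3000 + 2.7182 + 1.5473 = 5.5655

5.57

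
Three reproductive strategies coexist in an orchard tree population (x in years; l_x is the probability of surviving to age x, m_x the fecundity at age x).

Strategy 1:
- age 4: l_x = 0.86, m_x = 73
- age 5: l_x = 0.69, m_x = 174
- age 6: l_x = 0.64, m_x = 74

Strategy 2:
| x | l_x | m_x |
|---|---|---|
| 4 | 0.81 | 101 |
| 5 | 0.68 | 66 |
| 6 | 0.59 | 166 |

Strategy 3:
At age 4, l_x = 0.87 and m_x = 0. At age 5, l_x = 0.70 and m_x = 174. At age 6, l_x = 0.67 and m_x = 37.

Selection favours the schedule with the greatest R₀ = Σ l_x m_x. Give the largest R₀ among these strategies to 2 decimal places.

Strategy 1: R₀ = 0.86×73 + 0.69×174 + 0.64×74 = 230.2000
Strategy 2: R₀ = 0.81×101 + 0.68×66 + 0.59×166 = 224.6300
Strategy 3: R₀ = 0.87×0 + 0.70×174 + 0.67×37 = 146.5900
Highest R₀: strategy 1 with 230.2000.

230.20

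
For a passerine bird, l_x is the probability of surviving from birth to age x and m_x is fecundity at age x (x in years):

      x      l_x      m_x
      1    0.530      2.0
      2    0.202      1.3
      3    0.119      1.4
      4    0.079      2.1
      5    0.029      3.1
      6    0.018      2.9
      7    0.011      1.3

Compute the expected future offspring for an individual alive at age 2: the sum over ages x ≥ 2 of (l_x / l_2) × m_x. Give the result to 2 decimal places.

3.72

l_2 = 0.202. Conditional survival from age 2 to x is l_x / l_2.
  x=2: (0.202/0.202) × 1.3 = 1.3000
  x=3: (0.119/0.202) × 1.4 = 0.8248
  x=4: (0.079/0.202) × 2.1 = 0.8213
  x=5: (0.029/0.202) × 3.1 = 0.4450
  x=6: (0.018/0.202) × 2.9 = 0.2584
  x=7: (0.011/0.202) × 1.3 = 0.0708
Sum = 1.3000 + 0.8248 + 0.8213 + 0.4450 + 0.2584 + 0.0708 = 3.7203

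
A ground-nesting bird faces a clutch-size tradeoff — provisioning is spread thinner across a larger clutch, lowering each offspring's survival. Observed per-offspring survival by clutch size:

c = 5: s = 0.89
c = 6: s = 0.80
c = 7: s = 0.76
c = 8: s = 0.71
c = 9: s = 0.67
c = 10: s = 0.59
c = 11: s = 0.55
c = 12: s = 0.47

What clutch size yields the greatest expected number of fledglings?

11

Expected fledglings = c × s(c):
  c=5: 5 × 0.89 = 4.450
  c=6: 6 × 0.80 = 4.800
  c=7: 7 × 0.76 = 5.320
  c=8: 8 × 0.71 = 5.680
  c=9: 9 × 0.67 = 6.030
  c=10: 10 × 0.59 = 5.900
  c=11: 11 × 0.55 = 6.050
  c=12: 12 × 0.47 = 5.640
Maximum at c = 11 (6.050 fledglings).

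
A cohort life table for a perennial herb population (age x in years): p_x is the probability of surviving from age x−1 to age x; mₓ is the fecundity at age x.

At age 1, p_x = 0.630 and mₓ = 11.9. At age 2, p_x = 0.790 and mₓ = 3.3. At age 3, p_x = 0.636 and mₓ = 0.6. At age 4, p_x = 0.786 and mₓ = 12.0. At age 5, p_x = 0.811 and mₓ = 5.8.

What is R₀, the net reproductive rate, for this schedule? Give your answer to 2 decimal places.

Survivorship from birth: l_x = p_1·p_2·…·p_x.
  l_1 = 0.63000
  l_2 = 0.49770
  l_3 = 0.31654
  l_4 = 0.24880
  l_5 = 0.20178
R₀ = Σ l_x mₓ:
  age 1: 0.63000 × 11.9 = 7.4970
  age 2: 0.49770 × 3.3 = 1.6424
  age 3: 0.31654 × 0.6 = 0.1899
  age 4: 0.24880 × 12.0 = 2.9856
  age 5: 0.20178 × 5.8 = 1.1703
R₀ = 7.4970 + 1.6424 + 0.1899 + 2.9856 + 1.1703 = 13.4853

13.49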